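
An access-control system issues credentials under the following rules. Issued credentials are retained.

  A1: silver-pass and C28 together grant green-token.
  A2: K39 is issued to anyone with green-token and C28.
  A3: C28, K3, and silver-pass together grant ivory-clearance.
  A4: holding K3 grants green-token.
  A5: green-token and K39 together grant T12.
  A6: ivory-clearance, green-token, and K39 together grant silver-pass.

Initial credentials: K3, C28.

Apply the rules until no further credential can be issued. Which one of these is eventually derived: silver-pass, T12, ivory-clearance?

T12

Holding K3 grants green-token (A4).
Holding green-token and C28 grants K39 (A2).
Holding green-token and K39 grants T12 (A5).
ivory-clearance would need C28, K3, and silver-pass (A3), but silver-pass is never granted. silver-pass would need ivory-clearance, green-token, and K39 (A6), but ivory-clearance is never granted.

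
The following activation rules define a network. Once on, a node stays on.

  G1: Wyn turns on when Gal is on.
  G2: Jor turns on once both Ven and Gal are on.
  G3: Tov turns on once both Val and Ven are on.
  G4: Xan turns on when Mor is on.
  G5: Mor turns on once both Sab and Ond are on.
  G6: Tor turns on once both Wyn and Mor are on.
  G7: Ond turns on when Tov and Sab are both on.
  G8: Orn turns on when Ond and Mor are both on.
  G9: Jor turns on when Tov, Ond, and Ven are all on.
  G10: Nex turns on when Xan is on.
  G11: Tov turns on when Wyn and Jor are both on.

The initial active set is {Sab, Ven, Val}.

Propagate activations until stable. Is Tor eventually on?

No

Tor would need Wyn and Mor (G6), but Wyn never turns on.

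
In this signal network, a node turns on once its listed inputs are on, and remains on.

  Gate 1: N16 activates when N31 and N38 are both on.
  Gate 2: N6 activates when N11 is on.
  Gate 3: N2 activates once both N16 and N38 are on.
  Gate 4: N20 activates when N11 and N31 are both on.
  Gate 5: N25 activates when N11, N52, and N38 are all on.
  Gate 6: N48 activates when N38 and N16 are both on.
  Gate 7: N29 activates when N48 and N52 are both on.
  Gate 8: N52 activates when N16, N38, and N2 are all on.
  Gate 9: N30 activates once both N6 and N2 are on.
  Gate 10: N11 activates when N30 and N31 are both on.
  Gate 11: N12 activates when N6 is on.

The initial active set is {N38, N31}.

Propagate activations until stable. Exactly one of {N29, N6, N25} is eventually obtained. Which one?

N31 and N38 are on, so N16 activates (Gate 1).
N38 and N16 are on, so N48 activates (Gate 6).
N16 and N38 are on, so N2 activates (Gate 3).
N16, N38, and N2 are on, so N52 activates (Gate 8).
Gate 7: N48 and N52 on → N29 on.
N25 would need N11, N52, and N38 (Gate 5), but N11 never turns on. N6 would need N11 (Gate 2), but N11 never turns on.

N29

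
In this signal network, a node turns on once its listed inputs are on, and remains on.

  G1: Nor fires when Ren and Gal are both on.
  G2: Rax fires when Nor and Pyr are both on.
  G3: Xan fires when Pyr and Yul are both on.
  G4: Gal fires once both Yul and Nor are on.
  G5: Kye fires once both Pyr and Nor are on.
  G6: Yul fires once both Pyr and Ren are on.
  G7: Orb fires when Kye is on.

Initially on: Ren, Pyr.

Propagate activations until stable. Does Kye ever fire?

Kye would need Pyr and Nor (G5), but Nor never turns on.

No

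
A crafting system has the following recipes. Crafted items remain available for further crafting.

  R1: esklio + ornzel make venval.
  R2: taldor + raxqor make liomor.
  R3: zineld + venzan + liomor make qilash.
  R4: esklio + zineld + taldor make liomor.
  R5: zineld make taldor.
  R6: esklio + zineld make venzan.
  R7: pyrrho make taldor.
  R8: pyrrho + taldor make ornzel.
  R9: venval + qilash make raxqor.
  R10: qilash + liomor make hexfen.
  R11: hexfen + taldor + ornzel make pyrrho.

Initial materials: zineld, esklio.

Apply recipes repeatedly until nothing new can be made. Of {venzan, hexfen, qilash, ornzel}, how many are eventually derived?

zineld → taldor (R5).
esklio + zineld → venzan (R6).
esklio + zineld + taldor → liomor (R4).
Using R3, zineld, venzan, and liomor make qilash.
qilash + liomor → hexfen (R10).
venzan: reached.
hexfen: reached.
qilash: reached.
ornzel would need pyrrho and taldor (R8), but pyrrho is never obtained.
Reached: venzan, hexfen, and qilash — 3 of the 4.

3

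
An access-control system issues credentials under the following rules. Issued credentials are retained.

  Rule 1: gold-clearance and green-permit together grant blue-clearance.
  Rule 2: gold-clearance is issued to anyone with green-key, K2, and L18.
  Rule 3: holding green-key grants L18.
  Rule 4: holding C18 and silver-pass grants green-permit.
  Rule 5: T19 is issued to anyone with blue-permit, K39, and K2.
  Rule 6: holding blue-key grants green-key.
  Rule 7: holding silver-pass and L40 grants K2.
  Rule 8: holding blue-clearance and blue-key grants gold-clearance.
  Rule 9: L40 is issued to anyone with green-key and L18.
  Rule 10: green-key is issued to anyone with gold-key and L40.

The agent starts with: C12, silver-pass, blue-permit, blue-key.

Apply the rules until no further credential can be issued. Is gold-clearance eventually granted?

Yes

Holding blue-key grants green-key (Rule 6).
Holding green-key grants L18 (Rule 3).
Holding green-key and L18 grants L40 (Rule 9).
Holding silver-pass and L40 grants K2 (Rule 7).
Holding green-key, K2, and L18 grants gold-clearance (Rule 2).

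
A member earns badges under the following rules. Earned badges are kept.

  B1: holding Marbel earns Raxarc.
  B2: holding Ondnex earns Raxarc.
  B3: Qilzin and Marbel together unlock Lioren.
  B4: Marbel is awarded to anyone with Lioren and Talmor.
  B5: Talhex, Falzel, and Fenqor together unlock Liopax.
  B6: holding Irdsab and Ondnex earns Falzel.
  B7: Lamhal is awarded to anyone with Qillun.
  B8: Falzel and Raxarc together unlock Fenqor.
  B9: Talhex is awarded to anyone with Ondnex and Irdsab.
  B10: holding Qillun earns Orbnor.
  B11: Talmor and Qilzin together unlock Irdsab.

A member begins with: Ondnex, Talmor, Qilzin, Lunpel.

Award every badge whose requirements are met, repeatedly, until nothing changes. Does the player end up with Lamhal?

Lamhal would need Qillun (B7), but Qillun is never earned.

No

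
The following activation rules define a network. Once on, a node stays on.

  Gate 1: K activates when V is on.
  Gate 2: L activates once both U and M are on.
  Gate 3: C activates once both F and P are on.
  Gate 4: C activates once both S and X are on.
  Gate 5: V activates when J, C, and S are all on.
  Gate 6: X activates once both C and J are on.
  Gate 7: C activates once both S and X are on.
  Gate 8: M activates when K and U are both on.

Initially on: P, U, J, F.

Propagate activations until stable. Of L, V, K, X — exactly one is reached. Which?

F and P are on, so C activates (Gate 3).
C and J are on, so X activates (Gate 6).
V would need J, C, and S (Gate 5), but S never turns on. L would need U and M (Gate 2), but M never turns on. K would need V (Gate 1), but V never turns on.

X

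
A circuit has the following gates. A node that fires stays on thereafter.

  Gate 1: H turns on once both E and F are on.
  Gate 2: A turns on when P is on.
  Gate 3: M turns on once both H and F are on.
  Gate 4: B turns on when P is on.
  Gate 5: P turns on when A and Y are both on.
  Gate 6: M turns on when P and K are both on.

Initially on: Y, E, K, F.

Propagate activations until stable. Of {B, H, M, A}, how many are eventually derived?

2

Gate 1: E and F on → H on.
Gate 3: H and F on → M on.
B would need P (Gate 4), but P never turns on.
H: reached.
M: reached.
A would need P (Gate 2), but P never turns on.
Reached: H and M — 2 of the 4.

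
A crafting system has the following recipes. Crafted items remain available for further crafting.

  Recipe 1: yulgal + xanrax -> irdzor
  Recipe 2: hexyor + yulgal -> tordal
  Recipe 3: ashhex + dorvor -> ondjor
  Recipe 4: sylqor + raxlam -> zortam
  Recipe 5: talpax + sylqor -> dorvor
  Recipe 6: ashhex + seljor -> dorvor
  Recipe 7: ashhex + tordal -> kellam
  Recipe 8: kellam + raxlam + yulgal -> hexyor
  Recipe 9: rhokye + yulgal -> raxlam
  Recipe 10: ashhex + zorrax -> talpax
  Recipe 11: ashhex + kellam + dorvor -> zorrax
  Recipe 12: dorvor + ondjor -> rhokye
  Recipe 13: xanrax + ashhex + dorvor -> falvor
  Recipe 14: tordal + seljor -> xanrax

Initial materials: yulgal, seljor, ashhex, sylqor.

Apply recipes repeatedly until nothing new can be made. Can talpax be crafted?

talpax would need ashhex and zorrax (Recipe 10), but zorrax is never obtained.

No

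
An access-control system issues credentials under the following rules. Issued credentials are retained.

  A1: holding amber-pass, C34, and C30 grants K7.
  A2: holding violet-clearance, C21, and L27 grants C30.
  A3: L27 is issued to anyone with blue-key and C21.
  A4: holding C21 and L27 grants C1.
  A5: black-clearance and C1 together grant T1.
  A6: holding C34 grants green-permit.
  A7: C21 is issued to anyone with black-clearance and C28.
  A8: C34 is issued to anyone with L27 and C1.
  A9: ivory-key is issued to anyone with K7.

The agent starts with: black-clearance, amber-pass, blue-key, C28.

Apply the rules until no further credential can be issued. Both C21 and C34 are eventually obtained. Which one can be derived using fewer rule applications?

C21: Holding black-clearance and C28 grants C21 (A7). [1 rule application]
C34: Holding black-clearance and C28 grants C21 (A7). Holding blue-key and C21 grants L27 (A3). Holding C21 and L27 grants C1 (A4). Holding L27 and C1 grants C34 (A8). [4 rule applications]
C21 needs fewer.

C21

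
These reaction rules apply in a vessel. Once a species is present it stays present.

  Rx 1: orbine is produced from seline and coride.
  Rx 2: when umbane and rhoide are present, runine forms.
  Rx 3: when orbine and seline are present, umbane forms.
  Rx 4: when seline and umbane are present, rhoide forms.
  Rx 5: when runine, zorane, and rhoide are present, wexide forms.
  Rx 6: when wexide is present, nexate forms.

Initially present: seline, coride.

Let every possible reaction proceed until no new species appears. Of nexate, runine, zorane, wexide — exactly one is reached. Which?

seline and coride present → orbine forms (Rx 1).
orbine and seline present → umbane forms (Rx 3).
seline and umbane present → rhoide forms (Rx 4).
umbane and rhoide present → runine forms (Rx 2).
wexide would need runine, zorane, and rhoide (Rx 5), but zorane never forms. nexate would need wexide (Rx 6), but wexide never forms. No rule produces zorane, and it is not given.

runine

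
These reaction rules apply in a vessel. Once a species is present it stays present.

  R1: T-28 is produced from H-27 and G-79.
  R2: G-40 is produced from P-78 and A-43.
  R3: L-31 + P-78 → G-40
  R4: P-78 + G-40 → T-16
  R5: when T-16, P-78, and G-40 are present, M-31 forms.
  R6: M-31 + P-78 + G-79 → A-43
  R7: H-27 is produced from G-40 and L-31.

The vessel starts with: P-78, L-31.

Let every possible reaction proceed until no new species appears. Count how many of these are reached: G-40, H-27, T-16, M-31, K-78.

4

L-31 and P-78 present → G-40 forms (R3).
P-78 and G-40 present → T-16 forms (R4).
G-40 and L-31 present → H-27 forms (R7).
T-16, P-78, and G-40 present → M-31 forms (R5).
G-40: reached.
H-27: reached.
T-16: reached.
M-31: reached.
No rule produces K-78, and it is not given.
Reached: G-40, H-27, T-16, and M-31 — 4 of the 5.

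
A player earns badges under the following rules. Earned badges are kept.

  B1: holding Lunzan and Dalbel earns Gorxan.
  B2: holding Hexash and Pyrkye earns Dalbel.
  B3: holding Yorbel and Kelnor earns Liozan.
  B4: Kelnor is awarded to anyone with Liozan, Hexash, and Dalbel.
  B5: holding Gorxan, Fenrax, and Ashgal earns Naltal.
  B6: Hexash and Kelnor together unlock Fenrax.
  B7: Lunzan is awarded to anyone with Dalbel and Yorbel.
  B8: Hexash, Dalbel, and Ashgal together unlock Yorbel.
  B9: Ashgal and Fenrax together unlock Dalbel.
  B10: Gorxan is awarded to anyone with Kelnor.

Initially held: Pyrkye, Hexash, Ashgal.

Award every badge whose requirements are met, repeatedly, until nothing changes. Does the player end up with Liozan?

No

Liozan would need Yorbel and Kelnor (B3), but Kelnor is never earned.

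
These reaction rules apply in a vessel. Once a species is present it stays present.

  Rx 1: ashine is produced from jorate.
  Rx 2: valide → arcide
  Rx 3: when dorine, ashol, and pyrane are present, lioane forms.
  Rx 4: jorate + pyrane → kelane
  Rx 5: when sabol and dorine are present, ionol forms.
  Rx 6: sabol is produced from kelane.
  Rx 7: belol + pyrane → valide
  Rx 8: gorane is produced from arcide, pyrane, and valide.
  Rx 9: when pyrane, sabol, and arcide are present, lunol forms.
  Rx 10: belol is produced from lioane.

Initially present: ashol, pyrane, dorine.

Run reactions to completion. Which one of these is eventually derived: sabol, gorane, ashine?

dorine, ashol, and pyrane present → lioane forms (Rx 3).
lioane present → belol forms (Rx 10).
belol and pyrane present → valide forms (Rx 7).
valide present → arcide forms (Rx 2).
arcide, pyrane, and valide present → gorane forms (Rx 8).
sabol would need kelane (Rx 6), but kelane never forms. ashine would need jorate (Rx 1), but jorate never forms.

gorane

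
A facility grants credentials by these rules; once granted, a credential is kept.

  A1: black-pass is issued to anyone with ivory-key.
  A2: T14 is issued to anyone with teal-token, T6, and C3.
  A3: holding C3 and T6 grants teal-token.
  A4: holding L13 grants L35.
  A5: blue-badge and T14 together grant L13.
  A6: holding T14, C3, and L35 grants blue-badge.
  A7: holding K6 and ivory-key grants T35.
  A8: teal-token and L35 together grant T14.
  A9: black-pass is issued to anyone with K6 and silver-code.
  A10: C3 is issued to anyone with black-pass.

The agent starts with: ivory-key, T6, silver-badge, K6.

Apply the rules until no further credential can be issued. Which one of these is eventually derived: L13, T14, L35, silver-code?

T14

Holding ivory-key grants black-pass (A1).
Holding black-pass grants C3 (A10).
Holding C3 and T6 grants teal-token (A3).
Holding teal-token, T6, and C3 grants T14 (A2).
L35 would need L13 (A4), but L13 is never granted. No rule produces silver-code, and it is not given. L13 would need blue-badge and T14 (A5), but blue-badge is never granted.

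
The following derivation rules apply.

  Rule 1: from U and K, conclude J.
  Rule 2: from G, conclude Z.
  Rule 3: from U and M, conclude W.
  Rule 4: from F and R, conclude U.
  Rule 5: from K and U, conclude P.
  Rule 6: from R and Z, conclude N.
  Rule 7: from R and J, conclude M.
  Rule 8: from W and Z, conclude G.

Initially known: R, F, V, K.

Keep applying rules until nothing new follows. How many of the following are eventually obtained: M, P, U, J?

4

F and R hold, so U follows (Rule 4).
K and U hold, so P follows (Rule 5).
U and K hold, so J follows (Rule 1).
R and J hold, so M follows (Rule 7).
M: reached.
P: reached.
U: reached.
J: reached.
All 4 are reached.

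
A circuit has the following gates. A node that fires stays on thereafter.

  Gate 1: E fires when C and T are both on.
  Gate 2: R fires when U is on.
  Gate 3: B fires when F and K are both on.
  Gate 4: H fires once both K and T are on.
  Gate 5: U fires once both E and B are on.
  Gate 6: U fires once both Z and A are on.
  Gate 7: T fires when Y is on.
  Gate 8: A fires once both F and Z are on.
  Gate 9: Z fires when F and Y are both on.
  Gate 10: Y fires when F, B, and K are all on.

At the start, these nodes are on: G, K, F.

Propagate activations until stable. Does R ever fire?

Gate 3: F and K on → B on.
F, B, and K are on, so Y fires (Gate 10).
Gate 9: F and Y on → Z on.
F and Z are on, so A fires (Gate 8).
Z and A are on, so U fires (Gate 6).
Gate 2: U on → R on.

Yes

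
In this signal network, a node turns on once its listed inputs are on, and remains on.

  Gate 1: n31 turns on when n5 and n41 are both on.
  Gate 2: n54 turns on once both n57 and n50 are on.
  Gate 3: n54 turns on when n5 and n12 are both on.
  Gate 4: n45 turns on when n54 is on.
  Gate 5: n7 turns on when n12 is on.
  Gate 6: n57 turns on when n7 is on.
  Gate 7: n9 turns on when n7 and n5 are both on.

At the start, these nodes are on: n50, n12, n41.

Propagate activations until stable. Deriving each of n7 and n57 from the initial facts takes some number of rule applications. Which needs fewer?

n7

n7: n12 is on, so n7 turns on (Gate 5). [1 rule application]
n57: Gate 5: n12 on → n7 on. n7 is on, so n57 turns on (Gate 6). [2 rule applications]
n7 needs fewer.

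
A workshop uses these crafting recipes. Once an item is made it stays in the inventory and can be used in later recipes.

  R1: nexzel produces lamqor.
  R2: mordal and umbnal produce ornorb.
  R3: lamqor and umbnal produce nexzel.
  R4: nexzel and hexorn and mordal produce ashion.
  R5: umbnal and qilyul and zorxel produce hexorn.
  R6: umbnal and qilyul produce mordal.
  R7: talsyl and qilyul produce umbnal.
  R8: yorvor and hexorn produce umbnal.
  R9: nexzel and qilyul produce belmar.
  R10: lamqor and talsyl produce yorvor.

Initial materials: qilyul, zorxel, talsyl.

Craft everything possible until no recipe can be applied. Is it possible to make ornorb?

talsyl and qilyul → umbnal (R7).
umbnal and qilyul → mordal (R6).
mordal and umbnal → ornorb (R2).

Yes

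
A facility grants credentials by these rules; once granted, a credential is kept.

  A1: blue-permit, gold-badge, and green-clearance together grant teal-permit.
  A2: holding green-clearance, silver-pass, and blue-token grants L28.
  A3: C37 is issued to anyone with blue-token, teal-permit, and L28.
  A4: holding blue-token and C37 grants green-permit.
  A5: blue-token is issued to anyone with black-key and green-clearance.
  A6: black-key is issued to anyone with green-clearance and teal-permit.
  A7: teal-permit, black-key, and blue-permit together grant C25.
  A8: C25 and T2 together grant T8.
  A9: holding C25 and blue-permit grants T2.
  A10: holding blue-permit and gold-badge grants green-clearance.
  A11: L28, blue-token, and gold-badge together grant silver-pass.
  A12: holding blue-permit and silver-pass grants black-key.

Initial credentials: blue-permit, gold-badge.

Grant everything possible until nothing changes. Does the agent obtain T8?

Holding blue-permit and gold-badge grants green-clearance (A10).
Holding blue-permit, gold-badge, and green-clearance grants teal-permit (A1).
Holding green-clearance and teal-permit grants black-key (A6).
Holding teal-permit, black-key, and blue-permit grants C25 (A7).
Holding C25 and blue-permit grants T2 (A9).
Holding C25 and T2 grants T8 (A8).

Yes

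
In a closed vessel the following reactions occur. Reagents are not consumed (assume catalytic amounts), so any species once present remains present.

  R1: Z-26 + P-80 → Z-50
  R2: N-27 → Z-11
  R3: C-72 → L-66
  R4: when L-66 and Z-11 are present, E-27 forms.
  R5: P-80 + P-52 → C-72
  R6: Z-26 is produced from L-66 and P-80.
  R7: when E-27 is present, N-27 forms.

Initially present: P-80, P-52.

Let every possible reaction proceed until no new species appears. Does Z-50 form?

P-80 and P-52 present → C-72 forms (R5).
C-72 present → L-66 forms (R3).
L-66 and P-80 present → Z-26 forms (R6).
Z-26 and P-80 present → Z-50 forms (R1).

Yes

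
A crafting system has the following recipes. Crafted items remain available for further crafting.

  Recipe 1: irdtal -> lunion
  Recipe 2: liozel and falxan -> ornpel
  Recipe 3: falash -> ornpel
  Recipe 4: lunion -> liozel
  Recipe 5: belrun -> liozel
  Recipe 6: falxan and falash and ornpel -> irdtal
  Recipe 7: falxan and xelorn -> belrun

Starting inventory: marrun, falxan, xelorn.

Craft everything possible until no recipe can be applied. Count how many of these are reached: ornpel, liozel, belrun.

falxan and xelorn -> belrun (Recipe 7).
belrun -> liozel (Recipe 5).
Using Recipe 2, liozel and falxan make ornpel.
ornpel: reached.
liozel: reached.
belrun: reached.
All 3 are reached.

3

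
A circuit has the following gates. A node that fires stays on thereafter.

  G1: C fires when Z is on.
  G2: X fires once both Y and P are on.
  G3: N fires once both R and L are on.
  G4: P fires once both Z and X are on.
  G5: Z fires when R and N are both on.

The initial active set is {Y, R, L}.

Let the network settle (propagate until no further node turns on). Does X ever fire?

X would need Y and P (G2), but P never turns on.

No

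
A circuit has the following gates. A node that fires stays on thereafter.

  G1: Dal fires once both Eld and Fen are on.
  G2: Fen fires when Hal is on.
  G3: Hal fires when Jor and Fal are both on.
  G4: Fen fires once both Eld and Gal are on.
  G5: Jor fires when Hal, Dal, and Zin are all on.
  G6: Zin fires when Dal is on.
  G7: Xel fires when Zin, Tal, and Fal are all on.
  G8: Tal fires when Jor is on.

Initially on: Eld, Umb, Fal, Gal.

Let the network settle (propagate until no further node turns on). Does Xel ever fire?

Xel would need Zin, Tal, and Fal (G7), but Tal never turns on.

No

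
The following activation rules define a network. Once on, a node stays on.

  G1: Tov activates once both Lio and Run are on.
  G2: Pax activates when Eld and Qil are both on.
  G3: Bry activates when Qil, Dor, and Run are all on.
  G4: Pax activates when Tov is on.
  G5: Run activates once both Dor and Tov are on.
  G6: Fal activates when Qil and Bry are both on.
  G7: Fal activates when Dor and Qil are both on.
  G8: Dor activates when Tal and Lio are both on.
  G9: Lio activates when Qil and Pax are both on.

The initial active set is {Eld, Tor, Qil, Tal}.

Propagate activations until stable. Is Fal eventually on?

Eld and Qil are on, so Pax activates (G2).
Qil and Pax are on, so Lio activates (G9).
Tal and Lio are on, so Dor activates (G8).
Dor and Qil are on, so Fal activates (G7).

Yes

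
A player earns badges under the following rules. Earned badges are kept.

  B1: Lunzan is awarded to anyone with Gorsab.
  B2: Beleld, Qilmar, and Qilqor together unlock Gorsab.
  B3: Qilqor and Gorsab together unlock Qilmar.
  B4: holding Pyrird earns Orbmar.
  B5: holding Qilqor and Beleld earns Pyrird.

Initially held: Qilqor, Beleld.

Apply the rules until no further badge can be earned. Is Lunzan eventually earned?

No

Lunzan would need Gorsab (B1), but Gorsab is never earned.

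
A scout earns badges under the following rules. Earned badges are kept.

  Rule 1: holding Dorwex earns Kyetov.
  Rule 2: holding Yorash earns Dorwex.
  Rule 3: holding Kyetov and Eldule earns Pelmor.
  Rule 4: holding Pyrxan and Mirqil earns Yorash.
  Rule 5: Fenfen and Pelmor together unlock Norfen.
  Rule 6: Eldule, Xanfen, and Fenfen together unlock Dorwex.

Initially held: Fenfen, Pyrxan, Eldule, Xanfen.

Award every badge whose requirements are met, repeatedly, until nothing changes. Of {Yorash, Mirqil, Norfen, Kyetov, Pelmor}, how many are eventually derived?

3

With Eldule, Xanfen, and Fenfen, Dorwex is earned (Rule 6).
With Dorwex, Kyetov is earned (Rule 1).
With Kyetov and Eldule, Pelmor is earned (Rule 3).
With Fenfen and Pelmor, Norfen is earned (Rule 5).
Yorash would need Pyrxan and Mirqil (Rule 4), but Mirqil is never earned.
No rule produces Mirqil, and it is not given.
Norfen: reached.
Kyetov: reached.
Pelmor: reached.
Reached: Norfen, Kyetov, and Pelmor — 3 of the 5.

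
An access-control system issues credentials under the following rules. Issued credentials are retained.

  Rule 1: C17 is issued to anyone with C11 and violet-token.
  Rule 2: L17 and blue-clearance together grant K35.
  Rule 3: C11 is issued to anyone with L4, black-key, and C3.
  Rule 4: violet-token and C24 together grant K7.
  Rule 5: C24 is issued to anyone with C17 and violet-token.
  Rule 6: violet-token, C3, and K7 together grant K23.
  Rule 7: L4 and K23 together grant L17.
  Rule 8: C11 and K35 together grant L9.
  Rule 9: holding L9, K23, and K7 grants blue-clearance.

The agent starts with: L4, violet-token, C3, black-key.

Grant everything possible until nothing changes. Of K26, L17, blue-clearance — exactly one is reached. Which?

Holding L4, black-key, and C3 grants C11 (Rule 3).
Holding C11 and violet-token grants C17 (Rule 1).
Holding C17 and violet-token grants C24 (Rule 5).
Holding violet-token and C24 grants K7 (Rule 4).
Holding violet-token, C3, and K7 grants K23 (Rule 6).
Holding L4 and K23 grants L17 (Rule 7).
No rule produces K26, and it is not given. blue-clearance would need L9, K23, and K7 (Rule 9), but L9 is never granted.

L17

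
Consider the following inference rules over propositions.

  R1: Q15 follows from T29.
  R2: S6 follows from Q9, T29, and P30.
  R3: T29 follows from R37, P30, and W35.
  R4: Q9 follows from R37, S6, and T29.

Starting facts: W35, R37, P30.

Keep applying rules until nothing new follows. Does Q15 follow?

Yes

R37, P30, and W35 hold, so T29 follows (R3).
T29 holds, so Q15 follows (R1).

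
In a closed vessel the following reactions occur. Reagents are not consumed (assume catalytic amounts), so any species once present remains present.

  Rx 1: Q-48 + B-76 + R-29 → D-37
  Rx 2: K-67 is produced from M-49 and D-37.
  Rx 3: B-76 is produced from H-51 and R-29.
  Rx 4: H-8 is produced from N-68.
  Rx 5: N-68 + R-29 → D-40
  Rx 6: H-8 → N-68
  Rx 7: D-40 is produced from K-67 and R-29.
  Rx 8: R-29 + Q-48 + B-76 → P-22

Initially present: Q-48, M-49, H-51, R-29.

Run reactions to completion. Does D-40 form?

Yes

H-51 and R-29 present → B-76 forms (Rx 3).
Q-48, B-76, and R-29 present → D-37 forms (Rx 1).
M-49 and D-37 present → K-67 forms (Rx 2).
K-67 and R-29 present → D-40 forms (Rx 7).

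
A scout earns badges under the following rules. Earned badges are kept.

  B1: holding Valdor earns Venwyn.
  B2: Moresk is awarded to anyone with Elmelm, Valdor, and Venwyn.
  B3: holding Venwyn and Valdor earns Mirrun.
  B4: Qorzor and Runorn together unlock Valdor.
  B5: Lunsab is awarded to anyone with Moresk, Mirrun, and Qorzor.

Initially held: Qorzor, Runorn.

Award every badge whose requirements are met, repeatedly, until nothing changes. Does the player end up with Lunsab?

Lunsab would need Moresk, Mirrun, and Qorzor (B5), but Moresk is never earned.

No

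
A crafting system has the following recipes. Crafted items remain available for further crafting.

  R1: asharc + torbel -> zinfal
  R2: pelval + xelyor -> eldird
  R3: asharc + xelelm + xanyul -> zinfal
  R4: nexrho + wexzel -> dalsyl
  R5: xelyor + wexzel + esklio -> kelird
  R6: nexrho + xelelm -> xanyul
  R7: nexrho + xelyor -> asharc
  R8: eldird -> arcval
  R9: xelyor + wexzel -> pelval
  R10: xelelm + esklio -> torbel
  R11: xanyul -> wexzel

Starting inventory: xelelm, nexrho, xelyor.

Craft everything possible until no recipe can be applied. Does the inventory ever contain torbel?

torbel would need xelelm and esklio (R10), but esklio is never obtained.

No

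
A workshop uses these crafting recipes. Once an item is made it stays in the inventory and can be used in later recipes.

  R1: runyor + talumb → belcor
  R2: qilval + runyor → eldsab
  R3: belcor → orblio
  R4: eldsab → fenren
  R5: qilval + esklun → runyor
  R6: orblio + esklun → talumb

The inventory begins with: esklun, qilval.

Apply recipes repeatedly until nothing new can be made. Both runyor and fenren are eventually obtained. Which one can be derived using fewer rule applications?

runyor

runyor: qilval + esklun → runyor (R5). [1 rule application]
fenren: Using R5, qilval and esklun make runyor. Using R2, qilval and runyor make eldsab. Using R4, eldsab makes fenren. [3 rule applications]
runyor needs fewer.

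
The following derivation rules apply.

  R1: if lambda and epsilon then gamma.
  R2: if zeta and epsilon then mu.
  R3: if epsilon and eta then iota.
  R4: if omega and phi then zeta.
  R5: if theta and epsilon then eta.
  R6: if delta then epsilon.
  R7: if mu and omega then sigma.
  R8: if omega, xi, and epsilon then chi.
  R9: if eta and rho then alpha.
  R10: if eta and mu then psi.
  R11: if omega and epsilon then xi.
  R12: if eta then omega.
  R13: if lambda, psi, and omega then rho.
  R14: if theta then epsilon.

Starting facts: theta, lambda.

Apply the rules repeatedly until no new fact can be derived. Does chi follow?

theta holds, so epsilon follows (R14).
From theta and epsilon, R5 gives eta.
eta holds, so omega follows (R12).
omega and epsilon hold, so xi follows (R11).
From omega, xi, and epsilon, R8 gives chi.

Yes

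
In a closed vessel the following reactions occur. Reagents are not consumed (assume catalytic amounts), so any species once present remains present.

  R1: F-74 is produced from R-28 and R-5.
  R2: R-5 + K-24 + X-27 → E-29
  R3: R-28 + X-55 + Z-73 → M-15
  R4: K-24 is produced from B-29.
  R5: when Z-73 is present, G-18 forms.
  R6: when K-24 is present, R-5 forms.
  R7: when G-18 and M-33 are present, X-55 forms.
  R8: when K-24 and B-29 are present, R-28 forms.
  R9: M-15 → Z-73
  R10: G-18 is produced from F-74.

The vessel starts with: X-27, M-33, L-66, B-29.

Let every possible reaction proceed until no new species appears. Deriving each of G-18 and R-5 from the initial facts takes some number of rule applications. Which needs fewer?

R-5: B-29 present → K-24 forms (R4). K-24 present → R-5 forms (R6). [2 rule applications]
G-18: B-29 present → K-24 forms (R4). K-24 present → R-5 forms (R6). K-24 and B-29 present → R-28 forms (R8). R-28 and R-5 present → F-74 forms (R1). F-74 present → G-18 forms (R10). [5 rule applications]
R-5 needs fewer.

R-5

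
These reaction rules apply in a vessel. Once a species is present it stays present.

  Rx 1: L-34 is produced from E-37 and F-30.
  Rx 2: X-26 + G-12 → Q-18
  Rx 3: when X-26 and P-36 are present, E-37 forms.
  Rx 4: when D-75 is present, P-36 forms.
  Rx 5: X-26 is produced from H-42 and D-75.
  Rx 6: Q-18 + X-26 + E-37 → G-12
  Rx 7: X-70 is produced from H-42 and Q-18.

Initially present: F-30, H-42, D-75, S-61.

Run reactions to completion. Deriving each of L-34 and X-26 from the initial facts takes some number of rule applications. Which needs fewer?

X-26

X-26: H-42 and D-75 present → X-26 forms (Rx 5). [1 rule application]
L-34: D-75 present → P-36 forms (Rx 4). H-42 and D-75 present → X-26 forms (Rx 5). X-26 and P-36 present → E-37 forms (Rx 3). E-37 and F-30 present → L-34 forms (Rx 1). [4 rule applications]
X-26 needs fewer.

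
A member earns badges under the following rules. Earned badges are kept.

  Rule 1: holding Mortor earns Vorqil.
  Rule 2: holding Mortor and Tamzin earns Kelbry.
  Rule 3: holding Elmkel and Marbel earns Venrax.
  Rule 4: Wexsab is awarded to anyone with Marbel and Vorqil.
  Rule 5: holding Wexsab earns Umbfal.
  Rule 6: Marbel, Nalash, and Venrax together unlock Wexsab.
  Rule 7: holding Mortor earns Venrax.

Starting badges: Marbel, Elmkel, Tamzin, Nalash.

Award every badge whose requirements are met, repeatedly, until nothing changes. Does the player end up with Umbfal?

With Elmkel and Marbel, Venrax is earned (Rule 3).
With Marbel, Nalash, and Venrax, Wexsab is earned (Rule 6).
With Wexsab, Umbfal is earned (Rule 5).

Yes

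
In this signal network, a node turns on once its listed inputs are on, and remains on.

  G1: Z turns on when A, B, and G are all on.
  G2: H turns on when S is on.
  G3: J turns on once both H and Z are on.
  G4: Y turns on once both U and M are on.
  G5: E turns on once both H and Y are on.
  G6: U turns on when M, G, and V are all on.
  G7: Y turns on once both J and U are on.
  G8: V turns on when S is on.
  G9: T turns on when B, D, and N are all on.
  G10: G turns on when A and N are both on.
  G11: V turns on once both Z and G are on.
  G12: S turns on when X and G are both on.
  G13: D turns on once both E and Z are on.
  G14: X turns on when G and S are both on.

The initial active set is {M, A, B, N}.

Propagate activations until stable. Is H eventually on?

No

H would need S (G2), but S never turns on.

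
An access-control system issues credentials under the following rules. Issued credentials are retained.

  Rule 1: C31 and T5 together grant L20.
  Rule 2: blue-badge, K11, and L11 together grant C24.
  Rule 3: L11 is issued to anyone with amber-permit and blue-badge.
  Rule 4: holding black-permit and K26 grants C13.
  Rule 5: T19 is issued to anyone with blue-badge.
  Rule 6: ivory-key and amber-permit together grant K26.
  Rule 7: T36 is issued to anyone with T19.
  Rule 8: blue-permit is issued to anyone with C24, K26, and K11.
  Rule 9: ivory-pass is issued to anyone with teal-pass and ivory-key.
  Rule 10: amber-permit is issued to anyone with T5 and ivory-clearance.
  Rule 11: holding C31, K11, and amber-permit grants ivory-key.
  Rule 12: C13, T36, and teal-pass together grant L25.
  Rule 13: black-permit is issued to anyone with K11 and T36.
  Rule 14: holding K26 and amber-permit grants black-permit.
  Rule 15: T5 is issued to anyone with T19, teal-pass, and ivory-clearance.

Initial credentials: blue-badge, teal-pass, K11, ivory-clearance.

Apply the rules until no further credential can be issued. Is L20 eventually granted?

No

L20 would need C31 and T5 (Rule 1), but C31 is never granted.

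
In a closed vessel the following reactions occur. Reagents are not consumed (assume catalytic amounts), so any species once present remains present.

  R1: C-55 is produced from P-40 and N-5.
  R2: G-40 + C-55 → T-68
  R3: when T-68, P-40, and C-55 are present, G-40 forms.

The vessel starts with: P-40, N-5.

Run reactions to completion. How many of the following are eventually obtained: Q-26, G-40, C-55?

P-40 and N-5 present → C-55 forms (R1).
No rule produces Q-26, and it is not given.
G-40 would need T-68, P-40, and C-55 (R3), but T-68 never forms.
C-55: reached.
Reached: C-55 — 1 of the 3.

1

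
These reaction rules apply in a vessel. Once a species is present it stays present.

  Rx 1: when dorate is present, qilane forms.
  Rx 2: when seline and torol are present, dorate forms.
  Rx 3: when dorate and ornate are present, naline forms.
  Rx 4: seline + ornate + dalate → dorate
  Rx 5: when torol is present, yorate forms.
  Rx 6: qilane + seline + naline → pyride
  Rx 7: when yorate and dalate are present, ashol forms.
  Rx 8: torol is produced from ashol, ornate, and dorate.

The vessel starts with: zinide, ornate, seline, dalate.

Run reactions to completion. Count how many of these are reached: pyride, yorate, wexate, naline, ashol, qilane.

3

seline, ornate, and dalate present → dorate forms (Rx 4).
dorate present → qilane forms (Rx 1).
dorate and ornate present → naline forms (Rx 3).
qilane, seline, and naline present → pyride forms (Rx 6).
pyride: reached.
yorate would need torol (Rx 5), but torol never forms.
No rule produces wexate, and it is not given.
naline: reached.
ashol would need yorate and dalate (Rx 7), but yorate never forms.
qilane: reached.
Reached: pyride, naline, and qilane — 3 of the 6.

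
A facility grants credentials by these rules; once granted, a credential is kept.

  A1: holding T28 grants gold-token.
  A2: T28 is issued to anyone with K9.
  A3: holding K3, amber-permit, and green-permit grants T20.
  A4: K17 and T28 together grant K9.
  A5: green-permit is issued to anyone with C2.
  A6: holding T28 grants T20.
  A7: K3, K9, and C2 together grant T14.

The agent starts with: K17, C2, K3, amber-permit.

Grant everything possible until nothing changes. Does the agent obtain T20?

Holding C2 grants green-permit (A5).
Holding K3, amber-permit, and green-permit grants T20 (A3).

Yes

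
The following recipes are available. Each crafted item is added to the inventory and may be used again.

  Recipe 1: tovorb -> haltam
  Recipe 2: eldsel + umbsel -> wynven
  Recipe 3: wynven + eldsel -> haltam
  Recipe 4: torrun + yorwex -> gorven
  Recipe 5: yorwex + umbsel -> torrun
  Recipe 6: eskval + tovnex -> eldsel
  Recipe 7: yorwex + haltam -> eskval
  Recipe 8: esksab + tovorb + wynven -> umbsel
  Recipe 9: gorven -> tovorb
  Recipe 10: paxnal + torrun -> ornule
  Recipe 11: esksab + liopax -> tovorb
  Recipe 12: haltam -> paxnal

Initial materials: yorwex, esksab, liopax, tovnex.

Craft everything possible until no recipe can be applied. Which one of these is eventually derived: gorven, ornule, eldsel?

Using Recipe 11, esksab and liopax make tovorb.
tovorb -> haltam (Recipe 1).
Using Recipe 7, yorwex and haltam make eskval.
Using Recipe 6, eskval and tovnex make eldsel.
ornule would need paxnal and torrun (Recipe 10), but torrun is never obtained. gorven would need torrun and yorwex (Recipe 4), but torrun is never obtained.

eldsel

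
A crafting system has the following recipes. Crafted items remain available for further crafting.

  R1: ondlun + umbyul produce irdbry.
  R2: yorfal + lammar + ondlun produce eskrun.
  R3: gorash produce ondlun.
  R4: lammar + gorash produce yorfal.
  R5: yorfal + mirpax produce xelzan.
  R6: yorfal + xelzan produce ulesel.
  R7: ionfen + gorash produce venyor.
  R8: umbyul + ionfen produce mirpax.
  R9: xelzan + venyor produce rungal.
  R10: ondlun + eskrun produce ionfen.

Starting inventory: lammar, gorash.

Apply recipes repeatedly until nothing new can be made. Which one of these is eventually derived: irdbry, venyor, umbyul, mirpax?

lammar + gorash → yorfal (R4).
Using R3, gorash makes ondlun.
yorfal + lammar + ondlun → eskrun (R2).
Using R10, ondlun and eskrun make ionfen.
ionfen + gorash → venyor (R7).
mirpax would need umbyul and ionfen (R8), but umbyul is never obtained. irdbry would need ondlun and umbyul (R1), but umbyul is never obtained. No rule produces umbyul, and it is not given.

venyor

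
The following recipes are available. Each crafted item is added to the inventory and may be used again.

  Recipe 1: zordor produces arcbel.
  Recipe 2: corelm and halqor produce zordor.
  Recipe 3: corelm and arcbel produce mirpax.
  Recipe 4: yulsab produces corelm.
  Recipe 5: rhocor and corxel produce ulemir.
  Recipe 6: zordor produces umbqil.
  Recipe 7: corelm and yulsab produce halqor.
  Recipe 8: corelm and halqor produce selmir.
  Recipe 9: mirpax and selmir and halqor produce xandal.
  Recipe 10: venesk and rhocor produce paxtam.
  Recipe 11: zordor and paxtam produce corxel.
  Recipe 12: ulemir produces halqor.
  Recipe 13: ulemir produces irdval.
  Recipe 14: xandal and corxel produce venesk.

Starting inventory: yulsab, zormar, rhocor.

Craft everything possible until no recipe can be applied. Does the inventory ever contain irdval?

irdval would need ulemir (Recipe 13), but ulemir is never obtained.

No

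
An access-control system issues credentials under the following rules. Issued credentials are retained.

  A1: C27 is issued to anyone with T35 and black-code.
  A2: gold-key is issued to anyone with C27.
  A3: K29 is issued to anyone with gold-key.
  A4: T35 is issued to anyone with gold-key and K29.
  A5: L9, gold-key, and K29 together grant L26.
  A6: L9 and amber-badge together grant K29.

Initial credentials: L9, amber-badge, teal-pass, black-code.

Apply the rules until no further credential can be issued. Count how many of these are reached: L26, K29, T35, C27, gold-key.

Holding L9 and amber-badge grants K29 (A6).
L26 would need L9, gold-key, and K29 (A5), but gold-key is never granted.
K29: reached.
T35 would need gold-key and K29 (A4), but gold-key is never granted.
C27 would need T35 and black-code (A1), but T35 is never granted.
gold-key would need C27 (A2), but C27 is never granted.
Reached: K29 — 1 of the 5.

1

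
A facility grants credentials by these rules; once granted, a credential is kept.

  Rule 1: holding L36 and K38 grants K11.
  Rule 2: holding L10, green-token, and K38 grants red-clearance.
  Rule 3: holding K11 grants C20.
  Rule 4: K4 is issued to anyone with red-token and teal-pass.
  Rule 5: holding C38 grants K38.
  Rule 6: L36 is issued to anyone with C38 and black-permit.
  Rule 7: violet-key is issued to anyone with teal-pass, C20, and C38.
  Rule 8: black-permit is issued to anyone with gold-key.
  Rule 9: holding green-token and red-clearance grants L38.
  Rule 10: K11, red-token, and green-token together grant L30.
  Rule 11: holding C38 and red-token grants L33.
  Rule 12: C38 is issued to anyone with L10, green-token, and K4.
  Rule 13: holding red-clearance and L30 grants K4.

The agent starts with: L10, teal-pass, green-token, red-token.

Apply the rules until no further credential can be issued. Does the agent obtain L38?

Yes

Holding red-token and teal-pass grants K4 (Rule 4).
Holding L10, green-token, and K4 grants C38 (Rule 12).
Holding C38 grants K38 (Rule 5).
Holding L10, green-token, and K38 grants red-clearance (Rule 2).
Holding green-token and red-clearance grants L38 (Rule 9).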